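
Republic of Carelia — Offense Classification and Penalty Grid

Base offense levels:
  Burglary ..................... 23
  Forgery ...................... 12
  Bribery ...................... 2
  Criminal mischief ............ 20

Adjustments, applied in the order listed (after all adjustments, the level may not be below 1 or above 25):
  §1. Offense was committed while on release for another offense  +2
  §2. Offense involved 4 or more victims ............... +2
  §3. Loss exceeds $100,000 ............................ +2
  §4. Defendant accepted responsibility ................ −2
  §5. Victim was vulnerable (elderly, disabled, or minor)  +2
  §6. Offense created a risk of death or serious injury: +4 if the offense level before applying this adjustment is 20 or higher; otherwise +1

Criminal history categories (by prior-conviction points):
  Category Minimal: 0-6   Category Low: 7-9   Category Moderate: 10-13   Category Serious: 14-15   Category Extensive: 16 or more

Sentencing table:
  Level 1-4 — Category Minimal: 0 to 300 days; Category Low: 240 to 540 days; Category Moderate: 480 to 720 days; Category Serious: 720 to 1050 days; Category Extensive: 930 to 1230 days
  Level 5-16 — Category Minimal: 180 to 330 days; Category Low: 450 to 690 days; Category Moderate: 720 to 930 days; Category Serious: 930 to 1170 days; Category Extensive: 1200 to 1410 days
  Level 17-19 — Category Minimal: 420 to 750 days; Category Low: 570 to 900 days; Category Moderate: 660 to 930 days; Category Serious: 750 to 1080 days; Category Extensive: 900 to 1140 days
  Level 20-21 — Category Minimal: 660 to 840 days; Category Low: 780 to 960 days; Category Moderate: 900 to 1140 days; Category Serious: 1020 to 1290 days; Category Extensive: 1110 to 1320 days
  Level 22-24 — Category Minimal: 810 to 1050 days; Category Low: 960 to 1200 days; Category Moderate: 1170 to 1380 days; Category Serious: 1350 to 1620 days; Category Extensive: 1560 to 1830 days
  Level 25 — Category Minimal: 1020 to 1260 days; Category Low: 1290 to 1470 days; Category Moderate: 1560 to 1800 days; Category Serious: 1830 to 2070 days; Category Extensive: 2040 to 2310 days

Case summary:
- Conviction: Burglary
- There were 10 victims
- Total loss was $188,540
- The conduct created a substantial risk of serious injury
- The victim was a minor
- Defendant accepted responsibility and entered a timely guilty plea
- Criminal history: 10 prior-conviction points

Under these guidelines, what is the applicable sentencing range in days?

Base offense level for burglary: 23.
§2 applies: 23 + 2 = 25.
§3 applies: 25 + 2 = 27.
§4 applies: 27 − 2 = 25.
§5 applies: 25 + 2 = 27.
§6 applies (level before this adjustment is 27 ≥ 20, so +4): 27 + 4 = 31.
Level 31 exceeds the maximum of 25; capped at 25.
Final offense level: 25.
Criminal history: 10 prior points → Category Moderate (10-13).
Level 25 falls in the 25 band.
Grid: Level 25 × Category Moderate = 1560-1800 days.

1560-1800 days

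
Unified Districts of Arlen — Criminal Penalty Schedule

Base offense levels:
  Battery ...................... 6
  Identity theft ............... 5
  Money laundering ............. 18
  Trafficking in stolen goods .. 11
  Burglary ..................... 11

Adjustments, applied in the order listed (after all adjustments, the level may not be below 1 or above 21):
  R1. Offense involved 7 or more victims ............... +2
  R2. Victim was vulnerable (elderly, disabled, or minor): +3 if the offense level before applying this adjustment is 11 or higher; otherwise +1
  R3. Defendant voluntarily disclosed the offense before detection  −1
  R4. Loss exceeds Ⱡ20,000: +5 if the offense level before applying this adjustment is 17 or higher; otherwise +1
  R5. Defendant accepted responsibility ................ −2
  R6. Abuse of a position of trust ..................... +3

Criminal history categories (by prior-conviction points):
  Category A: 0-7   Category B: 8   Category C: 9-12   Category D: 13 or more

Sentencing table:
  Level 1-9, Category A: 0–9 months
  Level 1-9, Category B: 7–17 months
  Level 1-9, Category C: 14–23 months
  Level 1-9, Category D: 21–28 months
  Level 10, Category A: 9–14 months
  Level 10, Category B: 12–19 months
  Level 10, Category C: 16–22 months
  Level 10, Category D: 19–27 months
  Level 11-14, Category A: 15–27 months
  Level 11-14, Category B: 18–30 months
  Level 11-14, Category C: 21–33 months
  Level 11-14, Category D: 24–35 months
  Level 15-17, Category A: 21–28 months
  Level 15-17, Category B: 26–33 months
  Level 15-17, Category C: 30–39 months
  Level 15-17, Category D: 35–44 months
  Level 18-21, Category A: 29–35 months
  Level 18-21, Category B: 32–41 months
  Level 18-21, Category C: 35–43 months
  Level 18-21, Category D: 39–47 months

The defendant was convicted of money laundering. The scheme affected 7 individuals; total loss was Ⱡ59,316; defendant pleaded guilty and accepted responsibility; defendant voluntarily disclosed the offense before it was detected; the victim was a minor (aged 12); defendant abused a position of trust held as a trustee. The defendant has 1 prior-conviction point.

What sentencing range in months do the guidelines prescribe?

29-35 months

Base offense level for money laundering: 18.
R1 applies: 18 + 2 = 20.
R2 applies (level before this adjustment is 20 ≥ 11, so +3): 20 + 3 = 23.
R3 applies: 23 − 1 = 22.
R4 applies (level before this adjustment is 22 ≥ 17, so +5): 22 + 5 = 27.
R5 applies: 27 − 2 = 25.
R6 applies: 25 + 3 = 28.
Level 28 exceeds the maximum of 21; capped at 21.
Final offense level: 21.
Criminal history: 1 prior point → Category A (0-7).
Level 21 falls in the 18-21 band.
Grid: Level 18-21 × Category A = 29-35 months.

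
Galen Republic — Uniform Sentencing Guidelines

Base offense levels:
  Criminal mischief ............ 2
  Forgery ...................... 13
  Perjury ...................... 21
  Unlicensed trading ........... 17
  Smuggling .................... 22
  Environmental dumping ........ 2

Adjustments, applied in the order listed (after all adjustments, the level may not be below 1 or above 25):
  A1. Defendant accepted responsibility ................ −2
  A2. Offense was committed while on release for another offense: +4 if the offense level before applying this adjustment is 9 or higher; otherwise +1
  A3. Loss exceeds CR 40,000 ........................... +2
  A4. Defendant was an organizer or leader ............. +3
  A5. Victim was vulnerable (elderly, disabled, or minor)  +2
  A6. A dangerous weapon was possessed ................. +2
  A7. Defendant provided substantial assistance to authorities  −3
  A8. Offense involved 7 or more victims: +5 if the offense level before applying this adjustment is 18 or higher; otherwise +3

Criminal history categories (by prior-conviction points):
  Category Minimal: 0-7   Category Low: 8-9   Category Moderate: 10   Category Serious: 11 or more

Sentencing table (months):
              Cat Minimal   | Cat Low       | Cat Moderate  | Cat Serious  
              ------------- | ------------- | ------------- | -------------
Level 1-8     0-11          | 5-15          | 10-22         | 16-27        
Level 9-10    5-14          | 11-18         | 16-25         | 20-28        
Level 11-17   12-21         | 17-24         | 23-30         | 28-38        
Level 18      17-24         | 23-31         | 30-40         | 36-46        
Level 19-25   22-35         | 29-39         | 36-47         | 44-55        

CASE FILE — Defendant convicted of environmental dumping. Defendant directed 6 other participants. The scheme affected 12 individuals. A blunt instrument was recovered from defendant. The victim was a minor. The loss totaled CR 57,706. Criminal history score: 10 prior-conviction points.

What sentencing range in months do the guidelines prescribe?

Base offense level for environmental dumping: 2.
A1 does not apply.
A2 does not apply.
A3 applies: 2 + 2 = 4.
A4 applies: 4 + 3 = 7.
A5 applies: 7 + 2 = 9.
A6 applies: 9 + 2 = 11.
A7 does not apply.
A8 applies (level before this adjustment is 11 < 18, so +3): 11 + 3 = 14.
Final offense level: 14.
Criminal history: 10 prior points → Category Moderate (10).
Level 14 falls in the 11-17 band.
Grid: Level 11-17 × Category Moderate = 23-30 months.

23-30 months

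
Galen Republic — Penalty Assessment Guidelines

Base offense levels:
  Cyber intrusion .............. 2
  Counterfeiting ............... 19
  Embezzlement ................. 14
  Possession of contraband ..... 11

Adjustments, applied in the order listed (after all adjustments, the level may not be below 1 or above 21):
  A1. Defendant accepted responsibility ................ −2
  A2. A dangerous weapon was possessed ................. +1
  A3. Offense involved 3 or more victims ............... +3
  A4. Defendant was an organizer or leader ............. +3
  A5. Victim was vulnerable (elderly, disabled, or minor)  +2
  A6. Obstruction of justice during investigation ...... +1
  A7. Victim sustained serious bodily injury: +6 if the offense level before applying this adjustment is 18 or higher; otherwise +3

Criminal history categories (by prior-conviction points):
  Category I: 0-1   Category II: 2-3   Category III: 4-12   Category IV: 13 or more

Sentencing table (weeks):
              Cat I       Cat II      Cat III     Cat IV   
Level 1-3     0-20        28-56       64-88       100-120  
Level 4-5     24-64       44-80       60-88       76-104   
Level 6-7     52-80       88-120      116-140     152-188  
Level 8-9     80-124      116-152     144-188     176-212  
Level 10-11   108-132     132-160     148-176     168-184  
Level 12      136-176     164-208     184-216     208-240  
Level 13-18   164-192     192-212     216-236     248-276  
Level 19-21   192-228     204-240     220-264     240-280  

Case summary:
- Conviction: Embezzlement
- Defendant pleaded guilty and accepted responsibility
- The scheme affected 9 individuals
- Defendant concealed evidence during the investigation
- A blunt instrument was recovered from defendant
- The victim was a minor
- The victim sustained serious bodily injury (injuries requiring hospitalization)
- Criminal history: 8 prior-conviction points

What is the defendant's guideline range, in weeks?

220-264 weeks

Base offense level for embezzlement: 14.
A1 applies: 14 − 2 = 12.
A2 applies: 12 + 1 = 13.
A3 applies: 13 + 3 = 16.
A4 does not apply.
A5 applies: 16 + 2 = 18.
A6 applies: 18 + 1 = 19.
A7 applies (level before this adjustment is 19 ≥ 18, so +6): 19 + 6 = 25.
Level 25 exceeds the maximum of 21; capped at 21.
Final offense level: 21.
Criminal history: 8 prior points → Category III (4-12).
Level 21 falls in the 19-21 band.
Grid: Level 19-21 × Category III = 220-264 weeks.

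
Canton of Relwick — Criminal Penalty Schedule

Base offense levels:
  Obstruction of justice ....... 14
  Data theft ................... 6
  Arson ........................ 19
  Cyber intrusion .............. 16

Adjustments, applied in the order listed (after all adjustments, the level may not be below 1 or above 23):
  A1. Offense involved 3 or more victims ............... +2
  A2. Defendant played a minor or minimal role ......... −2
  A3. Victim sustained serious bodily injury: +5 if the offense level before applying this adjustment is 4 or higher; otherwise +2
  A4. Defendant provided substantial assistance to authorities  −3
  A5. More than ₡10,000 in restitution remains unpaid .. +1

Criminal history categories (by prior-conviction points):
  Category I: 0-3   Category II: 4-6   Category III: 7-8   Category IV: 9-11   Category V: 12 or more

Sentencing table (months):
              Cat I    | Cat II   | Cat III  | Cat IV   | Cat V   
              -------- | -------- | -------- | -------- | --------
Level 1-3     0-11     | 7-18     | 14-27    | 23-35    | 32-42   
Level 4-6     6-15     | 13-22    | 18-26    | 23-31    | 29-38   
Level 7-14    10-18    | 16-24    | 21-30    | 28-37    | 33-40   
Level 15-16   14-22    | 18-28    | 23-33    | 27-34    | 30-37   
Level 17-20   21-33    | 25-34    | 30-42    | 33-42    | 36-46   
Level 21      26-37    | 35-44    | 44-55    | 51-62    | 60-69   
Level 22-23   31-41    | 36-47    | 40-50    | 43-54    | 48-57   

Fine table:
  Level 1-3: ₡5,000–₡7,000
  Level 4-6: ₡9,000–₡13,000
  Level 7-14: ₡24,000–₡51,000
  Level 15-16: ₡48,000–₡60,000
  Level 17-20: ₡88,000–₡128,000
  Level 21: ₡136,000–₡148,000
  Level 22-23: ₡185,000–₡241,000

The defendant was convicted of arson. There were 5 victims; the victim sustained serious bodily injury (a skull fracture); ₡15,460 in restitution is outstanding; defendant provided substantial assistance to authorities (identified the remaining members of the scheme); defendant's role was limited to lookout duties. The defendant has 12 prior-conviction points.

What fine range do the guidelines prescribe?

₡185,000–₡241,000

Base offense level for arson: 19.
A1 applies: 19 + 2 = 21.
A2 applies: 21 − 2 = 19.
A3 applies (level before this adjustment is 19 ≥ 4, so +5): 19 + 5 = 24.
A4 applies: 24 − 3 = 21.
A5 applies: 21 + 1 = 22.
Final offense level: 22.
Level 22 falls in the 22-23 band.
Fine table: Level 22-23 → ₡185,000–₡241,000.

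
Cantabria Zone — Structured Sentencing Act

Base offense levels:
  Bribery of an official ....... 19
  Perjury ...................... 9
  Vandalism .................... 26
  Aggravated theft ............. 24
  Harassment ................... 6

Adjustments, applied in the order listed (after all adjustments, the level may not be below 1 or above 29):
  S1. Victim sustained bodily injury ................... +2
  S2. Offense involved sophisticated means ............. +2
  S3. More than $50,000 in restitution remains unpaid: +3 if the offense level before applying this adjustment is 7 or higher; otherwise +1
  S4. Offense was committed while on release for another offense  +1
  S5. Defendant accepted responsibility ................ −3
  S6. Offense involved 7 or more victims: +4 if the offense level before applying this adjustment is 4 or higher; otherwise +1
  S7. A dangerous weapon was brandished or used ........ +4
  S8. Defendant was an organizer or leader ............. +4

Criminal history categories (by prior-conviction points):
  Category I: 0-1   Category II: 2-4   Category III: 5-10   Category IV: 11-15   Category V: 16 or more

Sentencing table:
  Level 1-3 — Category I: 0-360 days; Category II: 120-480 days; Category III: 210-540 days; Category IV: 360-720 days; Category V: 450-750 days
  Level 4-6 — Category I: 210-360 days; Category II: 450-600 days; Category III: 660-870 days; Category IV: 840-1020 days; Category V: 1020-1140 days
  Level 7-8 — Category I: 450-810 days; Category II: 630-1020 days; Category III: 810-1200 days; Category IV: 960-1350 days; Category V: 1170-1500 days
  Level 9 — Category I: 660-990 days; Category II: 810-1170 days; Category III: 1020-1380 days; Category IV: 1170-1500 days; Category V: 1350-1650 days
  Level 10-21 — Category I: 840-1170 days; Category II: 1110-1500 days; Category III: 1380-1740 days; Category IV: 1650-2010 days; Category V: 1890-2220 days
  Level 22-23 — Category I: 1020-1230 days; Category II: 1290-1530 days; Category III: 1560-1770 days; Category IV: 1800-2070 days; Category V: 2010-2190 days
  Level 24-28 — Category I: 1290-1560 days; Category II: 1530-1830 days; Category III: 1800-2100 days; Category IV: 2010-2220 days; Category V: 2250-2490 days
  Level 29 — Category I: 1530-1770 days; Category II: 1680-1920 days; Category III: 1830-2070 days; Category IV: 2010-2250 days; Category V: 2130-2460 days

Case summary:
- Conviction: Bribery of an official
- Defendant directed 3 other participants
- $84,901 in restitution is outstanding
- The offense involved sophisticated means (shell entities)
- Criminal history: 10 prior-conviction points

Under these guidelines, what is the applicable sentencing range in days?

Base offense level for bribery of an official: 19.
S2 applies: 19 + 2 = 21.
S3 applies (level before this adjustment is 21 ≥ 7, so +3): 21 + 3 = 24.
S4 does not apply.
S5 does not apply.
S6 does not apply.
S7 does not apply.
S8 applies: 24 + 4 = 28.
Final offense level: 28.
Criminal history: 10 prior points → Category III (5-10).
Level 28 falls in the 24-28 band.
Grid: Level 24-28 × Category III = 1800-2100 days.

1800-2100 days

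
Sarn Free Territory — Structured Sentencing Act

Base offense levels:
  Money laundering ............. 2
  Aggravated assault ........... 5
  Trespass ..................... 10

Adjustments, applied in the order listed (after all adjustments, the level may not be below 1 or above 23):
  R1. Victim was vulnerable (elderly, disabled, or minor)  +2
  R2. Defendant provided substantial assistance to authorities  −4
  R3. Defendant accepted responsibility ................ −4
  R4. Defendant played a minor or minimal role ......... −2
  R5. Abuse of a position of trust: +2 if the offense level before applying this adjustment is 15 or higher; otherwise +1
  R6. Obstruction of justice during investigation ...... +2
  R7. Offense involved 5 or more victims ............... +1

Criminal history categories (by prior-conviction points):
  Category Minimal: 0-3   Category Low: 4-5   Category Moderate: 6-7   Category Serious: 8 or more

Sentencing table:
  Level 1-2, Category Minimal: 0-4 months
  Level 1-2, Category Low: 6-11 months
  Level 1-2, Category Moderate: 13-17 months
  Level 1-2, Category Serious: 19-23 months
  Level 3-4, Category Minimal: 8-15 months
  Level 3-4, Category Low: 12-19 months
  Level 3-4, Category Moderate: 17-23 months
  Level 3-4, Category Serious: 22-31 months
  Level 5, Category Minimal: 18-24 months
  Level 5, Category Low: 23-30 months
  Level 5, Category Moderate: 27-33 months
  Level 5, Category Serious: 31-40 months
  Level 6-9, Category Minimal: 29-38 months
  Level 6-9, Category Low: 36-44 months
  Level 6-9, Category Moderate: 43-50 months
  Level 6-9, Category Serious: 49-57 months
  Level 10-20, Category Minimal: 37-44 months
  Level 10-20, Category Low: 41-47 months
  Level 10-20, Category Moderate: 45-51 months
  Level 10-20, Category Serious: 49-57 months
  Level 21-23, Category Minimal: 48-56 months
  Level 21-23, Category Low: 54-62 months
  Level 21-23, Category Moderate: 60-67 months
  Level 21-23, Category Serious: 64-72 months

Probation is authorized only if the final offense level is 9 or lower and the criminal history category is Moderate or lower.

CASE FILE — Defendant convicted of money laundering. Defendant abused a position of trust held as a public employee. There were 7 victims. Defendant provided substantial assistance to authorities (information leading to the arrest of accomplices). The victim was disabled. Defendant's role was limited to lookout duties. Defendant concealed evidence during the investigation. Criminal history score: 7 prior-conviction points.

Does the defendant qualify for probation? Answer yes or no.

Base offense level for money laundering: 2.
R1 applies: 2 + 2 = 4.
R2 applies: 4 − 4 = 0.
R3 does not apply.
R4 applies: 0 − 2 = -2.
R5 applies (level before this adjustment is -2 < 15, so +1): -2 + 1 = -1.
R6 applies: -1 + 2 = 1.
R7 applies: 1 + 1 = 2.
Final offense level: 2.
Criminal history: 7 prior points → Category Moderate (6-7).
Level 2 falls in the 1-2 band.
Grid: Level 1-2 × Category Moderate = 13-17 months.
Probation check: level 2 ≤ 9 and category Moderate ≤ Moderate → eligible.

Yes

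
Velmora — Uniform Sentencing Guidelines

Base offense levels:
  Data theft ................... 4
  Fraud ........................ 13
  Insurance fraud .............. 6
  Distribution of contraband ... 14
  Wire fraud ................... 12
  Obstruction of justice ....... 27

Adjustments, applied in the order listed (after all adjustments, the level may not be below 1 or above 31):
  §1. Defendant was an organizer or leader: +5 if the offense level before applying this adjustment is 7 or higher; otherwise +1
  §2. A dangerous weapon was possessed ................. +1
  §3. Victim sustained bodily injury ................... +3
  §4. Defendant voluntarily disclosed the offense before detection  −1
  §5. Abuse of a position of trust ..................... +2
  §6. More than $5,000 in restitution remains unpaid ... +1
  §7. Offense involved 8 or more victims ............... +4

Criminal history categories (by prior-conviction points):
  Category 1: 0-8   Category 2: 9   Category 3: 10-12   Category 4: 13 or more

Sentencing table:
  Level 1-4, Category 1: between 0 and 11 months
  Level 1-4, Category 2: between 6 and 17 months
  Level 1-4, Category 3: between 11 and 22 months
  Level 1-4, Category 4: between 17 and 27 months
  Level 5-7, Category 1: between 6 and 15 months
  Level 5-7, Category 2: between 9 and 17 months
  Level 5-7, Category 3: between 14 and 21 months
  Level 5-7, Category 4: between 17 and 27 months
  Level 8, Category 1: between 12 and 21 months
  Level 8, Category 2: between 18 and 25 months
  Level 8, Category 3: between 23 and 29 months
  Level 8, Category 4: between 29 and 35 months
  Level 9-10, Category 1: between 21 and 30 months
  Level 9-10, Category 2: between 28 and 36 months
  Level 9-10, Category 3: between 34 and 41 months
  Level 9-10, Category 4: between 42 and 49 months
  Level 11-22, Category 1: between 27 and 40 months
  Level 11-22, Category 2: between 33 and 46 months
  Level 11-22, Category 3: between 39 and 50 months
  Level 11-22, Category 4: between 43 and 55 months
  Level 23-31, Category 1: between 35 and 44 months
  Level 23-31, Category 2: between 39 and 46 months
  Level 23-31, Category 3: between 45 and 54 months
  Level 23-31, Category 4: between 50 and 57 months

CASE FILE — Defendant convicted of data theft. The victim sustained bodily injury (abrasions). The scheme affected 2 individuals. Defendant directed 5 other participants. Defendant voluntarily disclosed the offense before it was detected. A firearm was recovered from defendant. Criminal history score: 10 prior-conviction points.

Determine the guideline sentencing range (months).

Base offense level for data theft: 4.
§1 applies (level before this adjustment is 4 < 7, so +1): 4 + 1 = 5.
§2 applies: 5 + 1 = 6.
§3 applies: 6 + 3 = 9.
§4 applies: 9 − 1 = 8.
§7 does not apply.
Final offense level: 8.
Criminal history: 10 prior points → Category 3 (10-12).
Level 8 falls in the 8 band.
Grid: Level 8 × Category 3 = 23-29 months.

23-29 months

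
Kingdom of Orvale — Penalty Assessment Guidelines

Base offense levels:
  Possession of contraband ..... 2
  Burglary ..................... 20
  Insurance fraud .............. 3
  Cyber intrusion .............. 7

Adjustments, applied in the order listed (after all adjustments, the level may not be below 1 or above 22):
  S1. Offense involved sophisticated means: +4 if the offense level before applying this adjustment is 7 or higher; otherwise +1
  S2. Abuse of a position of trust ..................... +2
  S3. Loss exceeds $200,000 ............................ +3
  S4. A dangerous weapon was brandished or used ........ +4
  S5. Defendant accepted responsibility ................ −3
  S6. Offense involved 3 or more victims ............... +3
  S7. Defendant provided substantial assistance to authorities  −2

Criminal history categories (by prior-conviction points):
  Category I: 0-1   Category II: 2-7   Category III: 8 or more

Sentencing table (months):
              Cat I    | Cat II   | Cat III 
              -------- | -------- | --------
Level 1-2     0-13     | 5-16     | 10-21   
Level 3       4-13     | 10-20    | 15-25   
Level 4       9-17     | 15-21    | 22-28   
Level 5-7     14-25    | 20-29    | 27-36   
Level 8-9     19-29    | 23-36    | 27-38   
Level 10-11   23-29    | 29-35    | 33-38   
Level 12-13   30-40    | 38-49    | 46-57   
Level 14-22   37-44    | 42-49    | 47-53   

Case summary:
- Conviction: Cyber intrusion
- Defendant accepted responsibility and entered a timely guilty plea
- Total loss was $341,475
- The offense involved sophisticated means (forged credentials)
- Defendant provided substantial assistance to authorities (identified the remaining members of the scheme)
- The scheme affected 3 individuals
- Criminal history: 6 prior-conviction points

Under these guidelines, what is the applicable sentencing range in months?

Base offense level for cyber intrusion: 7.
S1 applies (level before this adjustment is 7 ≥ 7, so +4): 7 + 4 = 11.
S2 does not apply.
S3 applies: 11 + 3 = 14.
S4 does not apply.
S5 applies: 14 − 3 = 11.
S6 applies: 11 + 3 = 14.
S7 applies: 14 − 2 = 12.
Final offense level: 12.
Criminal history: 6 prior points → Category II (2-7).
Level 12 falls in the 12-13 band.
Grid: Level 12-13 × Category II = 38-49 months.

38-49 months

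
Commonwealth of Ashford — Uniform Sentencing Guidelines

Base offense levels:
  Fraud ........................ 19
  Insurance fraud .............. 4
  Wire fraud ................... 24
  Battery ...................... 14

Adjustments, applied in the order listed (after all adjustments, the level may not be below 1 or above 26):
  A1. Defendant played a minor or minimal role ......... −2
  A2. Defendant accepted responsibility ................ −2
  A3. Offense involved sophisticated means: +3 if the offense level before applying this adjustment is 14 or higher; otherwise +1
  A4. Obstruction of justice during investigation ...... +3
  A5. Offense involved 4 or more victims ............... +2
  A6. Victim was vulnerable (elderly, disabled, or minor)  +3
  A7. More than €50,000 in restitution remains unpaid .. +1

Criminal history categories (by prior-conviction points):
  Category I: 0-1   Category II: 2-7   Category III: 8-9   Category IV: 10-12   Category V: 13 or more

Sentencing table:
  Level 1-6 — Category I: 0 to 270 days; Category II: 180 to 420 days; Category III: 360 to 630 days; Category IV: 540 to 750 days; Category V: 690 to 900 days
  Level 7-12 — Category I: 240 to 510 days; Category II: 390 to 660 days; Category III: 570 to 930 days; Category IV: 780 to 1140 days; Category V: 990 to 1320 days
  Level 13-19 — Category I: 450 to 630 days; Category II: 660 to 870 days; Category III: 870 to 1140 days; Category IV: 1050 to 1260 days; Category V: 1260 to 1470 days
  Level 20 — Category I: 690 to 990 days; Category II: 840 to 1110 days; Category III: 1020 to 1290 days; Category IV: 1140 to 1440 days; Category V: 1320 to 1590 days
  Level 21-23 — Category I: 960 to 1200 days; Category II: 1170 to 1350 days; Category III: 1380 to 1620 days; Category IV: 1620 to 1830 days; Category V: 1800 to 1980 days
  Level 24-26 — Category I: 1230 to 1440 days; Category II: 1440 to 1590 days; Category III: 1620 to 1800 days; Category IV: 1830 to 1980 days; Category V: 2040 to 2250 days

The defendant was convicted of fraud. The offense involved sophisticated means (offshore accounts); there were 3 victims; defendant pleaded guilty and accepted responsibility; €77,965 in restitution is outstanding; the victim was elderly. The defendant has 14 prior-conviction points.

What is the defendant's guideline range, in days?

2040-2250 days

Base offense level for fraud: 19.
A1 does not apply.
A2 applies: 19 − 2 = 17.
A3 applies (level before this adjustment is 17 ≥ 14, so +3): 17 + 3 = 20.
A6 applies: 20 + 3 = 23.
A7 applies: 23 + 1 = 24.
Final offense level: 24.
Criminal history: 14 prior points → Category V (13+).
Level 24 falls in the 24-26 band.
Grid: Level 24-26 × Category V = 2040-2250 days.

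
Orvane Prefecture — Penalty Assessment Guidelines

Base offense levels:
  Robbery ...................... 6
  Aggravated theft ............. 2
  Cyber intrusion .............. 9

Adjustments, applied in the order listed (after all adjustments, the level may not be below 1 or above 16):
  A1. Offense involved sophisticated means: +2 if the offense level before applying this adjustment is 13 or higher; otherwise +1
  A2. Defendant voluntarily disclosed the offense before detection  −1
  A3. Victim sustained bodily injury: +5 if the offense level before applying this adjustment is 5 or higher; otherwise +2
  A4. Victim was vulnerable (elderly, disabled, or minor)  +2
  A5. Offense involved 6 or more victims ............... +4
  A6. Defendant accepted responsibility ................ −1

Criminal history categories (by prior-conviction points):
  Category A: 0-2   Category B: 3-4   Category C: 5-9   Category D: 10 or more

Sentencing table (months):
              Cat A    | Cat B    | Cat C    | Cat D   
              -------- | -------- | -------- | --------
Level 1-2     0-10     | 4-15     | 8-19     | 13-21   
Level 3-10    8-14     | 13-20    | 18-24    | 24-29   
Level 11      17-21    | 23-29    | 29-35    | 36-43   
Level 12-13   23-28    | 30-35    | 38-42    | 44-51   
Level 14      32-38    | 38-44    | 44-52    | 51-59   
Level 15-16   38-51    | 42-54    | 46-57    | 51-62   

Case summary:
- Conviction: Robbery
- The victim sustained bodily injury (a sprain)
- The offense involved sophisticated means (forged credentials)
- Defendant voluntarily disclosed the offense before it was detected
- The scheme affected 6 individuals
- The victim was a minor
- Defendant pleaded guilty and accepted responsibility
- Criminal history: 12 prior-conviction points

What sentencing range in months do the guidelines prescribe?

Base offense level for robbery: 6.
A1 applies (level before this adjustment is 6 < 13, so +1): 6 + 1 = 7.
A2 applies: 7 − 1 = 6.
A3 applies (level before this adjustment is 6 ≥ 5, so +5): 6 + 5 = 11.
A4 applies: 11 + 2 = 13.
A5 applies: 13 + 4 = 17.
A6 applies: 17 − 1 = 16.
Final offense level: 16.
Criminal history: 12 prior points → Category D (10+).
Level 16 falls in the 15-16 band.
Grid: Level 15-16 × Category D = 51-62 months.

51-62 months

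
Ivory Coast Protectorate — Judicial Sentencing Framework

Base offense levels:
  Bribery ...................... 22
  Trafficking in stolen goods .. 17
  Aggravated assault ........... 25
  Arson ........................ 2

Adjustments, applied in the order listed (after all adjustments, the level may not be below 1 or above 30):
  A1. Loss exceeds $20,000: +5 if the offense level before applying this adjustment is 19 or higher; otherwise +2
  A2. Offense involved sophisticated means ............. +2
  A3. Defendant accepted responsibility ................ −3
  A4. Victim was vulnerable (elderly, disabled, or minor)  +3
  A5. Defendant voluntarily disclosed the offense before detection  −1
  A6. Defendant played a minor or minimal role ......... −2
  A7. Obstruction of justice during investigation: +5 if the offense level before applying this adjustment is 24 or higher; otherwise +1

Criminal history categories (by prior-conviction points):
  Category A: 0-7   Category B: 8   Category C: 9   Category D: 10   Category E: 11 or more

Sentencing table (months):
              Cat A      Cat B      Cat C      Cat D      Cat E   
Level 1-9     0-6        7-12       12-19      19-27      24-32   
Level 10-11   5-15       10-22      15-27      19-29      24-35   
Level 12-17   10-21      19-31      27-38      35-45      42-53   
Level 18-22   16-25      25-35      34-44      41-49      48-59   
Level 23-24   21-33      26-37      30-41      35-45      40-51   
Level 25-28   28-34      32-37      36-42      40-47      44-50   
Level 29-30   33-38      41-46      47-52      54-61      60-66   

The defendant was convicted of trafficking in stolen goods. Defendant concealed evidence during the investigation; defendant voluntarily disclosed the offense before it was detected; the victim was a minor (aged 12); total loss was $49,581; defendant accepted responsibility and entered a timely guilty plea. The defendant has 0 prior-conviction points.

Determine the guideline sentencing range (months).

16-25 months

Base offense level for trafficking in stolen goods: 17.
A1 applies (level before this adjustment is 17 < 19, so +2): 17 + 2 = 19.
A3 applies: 19 − 3 = 16.
A4 applies: 16 + 3 = 19.
A5 applies: 19 − 1 = 18.
A7 applies (level before this adjustment is 18 < 24, so +1): 18 + 1 = 19.
Final offense level: 19.
Criminal history: 0 prior points → Category A (0-7).
Level 19 falls in the 18-22 band.
Grid: Level 18-22 × Category A = 16-25 months.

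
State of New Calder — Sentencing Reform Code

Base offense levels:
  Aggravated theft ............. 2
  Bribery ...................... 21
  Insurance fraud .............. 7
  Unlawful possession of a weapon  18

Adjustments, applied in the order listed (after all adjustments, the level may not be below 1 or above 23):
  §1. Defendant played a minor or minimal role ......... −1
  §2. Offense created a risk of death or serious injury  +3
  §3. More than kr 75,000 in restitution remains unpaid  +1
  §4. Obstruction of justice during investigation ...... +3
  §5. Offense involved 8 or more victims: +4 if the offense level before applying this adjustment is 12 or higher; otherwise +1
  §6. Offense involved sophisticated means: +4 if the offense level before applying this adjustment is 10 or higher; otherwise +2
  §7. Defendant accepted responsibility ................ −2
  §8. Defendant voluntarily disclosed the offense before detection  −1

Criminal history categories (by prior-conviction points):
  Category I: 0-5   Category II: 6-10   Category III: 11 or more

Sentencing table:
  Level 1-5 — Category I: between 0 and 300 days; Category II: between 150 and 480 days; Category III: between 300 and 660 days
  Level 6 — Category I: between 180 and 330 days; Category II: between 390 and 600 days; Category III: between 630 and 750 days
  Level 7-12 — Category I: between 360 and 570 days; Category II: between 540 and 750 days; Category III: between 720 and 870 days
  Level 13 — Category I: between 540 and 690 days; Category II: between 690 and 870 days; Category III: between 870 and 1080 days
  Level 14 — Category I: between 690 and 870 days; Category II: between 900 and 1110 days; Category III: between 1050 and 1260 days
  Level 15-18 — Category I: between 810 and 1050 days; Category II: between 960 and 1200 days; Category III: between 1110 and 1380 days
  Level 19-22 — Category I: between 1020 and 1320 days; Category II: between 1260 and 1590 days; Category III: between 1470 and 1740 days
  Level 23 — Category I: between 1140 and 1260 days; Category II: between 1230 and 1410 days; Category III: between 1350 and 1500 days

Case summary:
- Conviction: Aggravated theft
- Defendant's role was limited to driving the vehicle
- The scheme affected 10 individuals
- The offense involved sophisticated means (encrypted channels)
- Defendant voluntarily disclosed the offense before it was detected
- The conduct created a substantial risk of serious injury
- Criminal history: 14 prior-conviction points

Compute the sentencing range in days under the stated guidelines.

630-750 days

Base offense level for aggravated theft: 2.
§1 applies: 2 − 1 = 1.
§2 applies: 1 + 3 = 4.
§3 does not apply.
§4 does not apply.
§5 applies (level before this adjustment is 4 < 12, so +1): 4 + 1 = 5.
§6 applies (level before this adjustment is 5 < 10, so +2): 5 + 2 = 7.
§7 does not apply.
§8 applies: 7 − 1 = 6.
Final offense level: 6.
Criminal history: 14 prior points → Category III (11+).
Level 6 falls in the 6 band.
Grid: Level 6 × Category III = 630-750 days.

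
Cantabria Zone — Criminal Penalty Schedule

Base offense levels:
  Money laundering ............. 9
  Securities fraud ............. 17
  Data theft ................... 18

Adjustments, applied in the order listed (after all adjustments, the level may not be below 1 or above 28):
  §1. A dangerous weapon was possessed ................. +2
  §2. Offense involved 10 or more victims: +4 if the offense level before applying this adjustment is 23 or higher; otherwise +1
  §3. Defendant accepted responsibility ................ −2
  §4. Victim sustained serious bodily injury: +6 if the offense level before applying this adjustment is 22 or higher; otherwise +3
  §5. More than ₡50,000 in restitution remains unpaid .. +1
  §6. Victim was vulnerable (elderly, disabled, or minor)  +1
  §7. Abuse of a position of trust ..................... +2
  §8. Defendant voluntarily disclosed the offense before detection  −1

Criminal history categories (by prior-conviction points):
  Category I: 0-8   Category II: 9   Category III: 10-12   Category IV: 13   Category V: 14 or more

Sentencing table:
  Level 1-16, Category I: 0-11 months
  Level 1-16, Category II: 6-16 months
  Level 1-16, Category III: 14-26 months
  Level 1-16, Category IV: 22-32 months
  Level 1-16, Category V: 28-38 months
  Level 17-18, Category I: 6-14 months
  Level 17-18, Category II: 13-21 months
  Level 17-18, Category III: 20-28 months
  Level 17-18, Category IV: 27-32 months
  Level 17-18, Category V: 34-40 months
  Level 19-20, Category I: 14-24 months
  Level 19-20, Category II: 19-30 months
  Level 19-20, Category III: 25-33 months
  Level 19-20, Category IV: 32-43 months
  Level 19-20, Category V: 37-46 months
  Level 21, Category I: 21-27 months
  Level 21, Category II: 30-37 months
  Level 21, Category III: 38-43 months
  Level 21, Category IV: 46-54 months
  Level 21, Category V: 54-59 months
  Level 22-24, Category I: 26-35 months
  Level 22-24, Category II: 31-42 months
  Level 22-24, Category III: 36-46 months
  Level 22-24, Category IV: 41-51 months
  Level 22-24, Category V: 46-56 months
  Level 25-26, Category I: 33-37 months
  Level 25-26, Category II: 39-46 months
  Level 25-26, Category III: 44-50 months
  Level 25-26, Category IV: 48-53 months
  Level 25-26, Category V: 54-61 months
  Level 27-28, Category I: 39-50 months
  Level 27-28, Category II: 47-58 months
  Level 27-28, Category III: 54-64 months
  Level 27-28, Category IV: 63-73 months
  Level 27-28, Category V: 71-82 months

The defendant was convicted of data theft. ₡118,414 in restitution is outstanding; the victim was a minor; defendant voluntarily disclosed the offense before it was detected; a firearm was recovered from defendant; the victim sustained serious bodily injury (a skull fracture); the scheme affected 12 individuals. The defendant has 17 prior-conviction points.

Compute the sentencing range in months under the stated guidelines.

54-61 months

Base offense level for data theft: 18.
§1 applies: 18 + 2 = 20.
§2 applies (level before this adjustment is 20 < 23, so +1): 20 + 1 = 21.
§4 applies (level before this adjustment is 21 < 22, so +3): 21 + 3 = 24.
§5 applies: 24 + 1 = 25.
§6 applies: 25 + 1 = 26.
§7 does not apply.
§8 applies: 26 − 1 = 25.
Final offense level: 25.
Criminal history: 17 prior points → Category V (14+).
Level 25 falls in the 25-26 band.
Grid: Level 25-26 × Category V = 54-61 months.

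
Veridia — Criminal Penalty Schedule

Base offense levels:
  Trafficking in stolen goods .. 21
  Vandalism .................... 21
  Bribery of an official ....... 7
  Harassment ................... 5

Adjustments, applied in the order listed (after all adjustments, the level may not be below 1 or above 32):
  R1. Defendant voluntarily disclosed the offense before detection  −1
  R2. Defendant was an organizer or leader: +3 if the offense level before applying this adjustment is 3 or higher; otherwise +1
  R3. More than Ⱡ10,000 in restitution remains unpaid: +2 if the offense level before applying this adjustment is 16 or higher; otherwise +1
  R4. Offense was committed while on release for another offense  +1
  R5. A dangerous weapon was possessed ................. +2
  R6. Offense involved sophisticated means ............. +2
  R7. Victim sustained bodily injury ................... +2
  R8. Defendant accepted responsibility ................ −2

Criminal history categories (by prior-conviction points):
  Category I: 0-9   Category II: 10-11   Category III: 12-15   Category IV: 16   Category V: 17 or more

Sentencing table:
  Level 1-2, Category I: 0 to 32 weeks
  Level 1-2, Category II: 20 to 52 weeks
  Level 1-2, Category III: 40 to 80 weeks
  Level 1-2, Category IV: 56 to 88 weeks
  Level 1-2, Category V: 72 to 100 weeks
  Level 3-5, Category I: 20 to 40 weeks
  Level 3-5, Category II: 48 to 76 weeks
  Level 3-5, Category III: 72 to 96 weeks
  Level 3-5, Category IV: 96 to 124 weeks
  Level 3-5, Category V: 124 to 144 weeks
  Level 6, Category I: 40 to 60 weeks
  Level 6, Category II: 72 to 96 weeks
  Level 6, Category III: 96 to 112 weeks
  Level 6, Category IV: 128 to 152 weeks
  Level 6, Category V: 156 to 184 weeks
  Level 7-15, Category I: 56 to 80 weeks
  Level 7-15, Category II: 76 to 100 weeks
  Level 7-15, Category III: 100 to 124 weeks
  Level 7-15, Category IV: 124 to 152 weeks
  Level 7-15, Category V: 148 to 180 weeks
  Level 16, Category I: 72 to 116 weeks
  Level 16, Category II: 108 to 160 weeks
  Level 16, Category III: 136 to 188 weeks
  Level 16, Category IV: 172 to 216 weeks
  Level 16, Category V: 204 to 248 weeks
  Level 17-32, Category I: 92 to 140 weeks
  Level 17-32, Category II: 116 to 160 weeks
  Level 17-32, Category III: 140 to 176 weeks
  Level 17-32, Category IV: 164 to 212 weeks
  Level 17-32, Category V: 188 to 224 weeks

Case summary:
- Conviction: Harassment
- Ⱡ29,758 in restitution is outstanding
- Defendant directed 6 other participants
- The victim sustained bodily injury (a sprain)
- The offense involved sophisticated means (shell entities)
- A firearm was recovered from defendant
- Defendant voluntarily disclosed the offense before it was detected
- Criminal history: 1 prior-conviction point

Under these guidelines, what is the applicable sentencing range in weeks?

Base offense level for harassment: 5.
R1 applies: 5 − 1 = 4.
R2 applies (level before this adjustment is 4 ≥ 3, so +3): 4 + 3 = 7.
R3 applies (level before this adjustment is 7 < 16, so +1): 7 + 1 = 8.
R4 does not apply.
R5 applies: 8 + 2 = 10.
R6 applies: 10 + 2 = 12.
R7 applies: 12 + 2 = 14.
Final offense level: 14.
Criminal history: 1 prior point → Category I (0-9).
Level 14 falls in the 7-15 band.
Grid: Level 7-15 × Category I = 56-80 weeks.

56-80 weeks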